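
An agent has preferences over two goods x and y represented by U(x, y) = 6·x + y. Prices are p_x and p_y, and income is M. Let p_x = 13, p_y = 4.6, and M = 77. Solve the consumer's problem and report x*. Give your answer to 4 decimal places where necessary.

Perfect substitutes: compare marginal utility per dollar. 6/p_x vs 1/p_y → 0.4615 vs 0.2174.
x gives more utility per dollar, so spend all income on x: x* = M/p_x, y* = 0.
Numerically: x* = 5.9231, y* = 0.

x* = 5.9231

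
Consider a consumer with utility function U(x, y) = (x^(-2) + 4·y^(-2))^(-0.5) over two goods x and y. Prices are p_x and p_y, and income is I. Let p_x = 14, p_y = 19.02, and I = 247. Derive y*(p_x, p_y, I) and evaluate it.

Numerically y/x = 1.433263, so x* = 247/(14 + 19.02·1.433263) = 5.9863 and y* = 1.433263·5.9863 = 8.58.

y* = 8.58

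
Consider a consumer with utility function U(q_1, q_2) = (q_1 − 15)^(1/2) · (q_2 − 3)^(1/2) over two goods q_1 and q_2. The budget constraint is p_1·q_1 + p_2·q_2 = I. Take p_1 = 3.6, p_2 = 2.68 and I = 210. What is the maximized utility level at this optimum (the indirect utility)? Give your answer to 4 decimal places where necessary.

V = 23.8175

Let q_1' = q_1−15, q_2' = q_2−3. MRS = q_2'/q_1' = p_1/p_2.
Substituting into the budget: q_1* = 15 + 0.5·(I − 15·p_1 − 3·p_2)/p_1, and q_2* = 3 + 0.5·(…)/p_2.
Discretionary income = 210 − 15·3.6 − 3·2.68 = 147.96; q_1* = 15 + 0.5·147.96/3.6 = 35.55; q_2* = 3 + 0.5·147.96/2.68 = 30.6045.
Utility at the optimum: U(35.55, 30.6045) = 23.8175.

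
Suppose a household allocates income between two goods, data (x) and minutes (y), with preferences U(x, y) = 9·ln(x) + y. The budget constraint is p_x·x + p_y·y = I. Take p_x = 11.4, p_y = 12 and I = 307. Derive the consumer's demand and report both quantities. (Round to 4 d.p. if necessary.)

Set MRS = p_x/p_y: (9/x)/1 = p_x/p_y.
So x*(p_x,p_y) = 9·p_y/p_x, independent of income; and y* = (I − 9·p_y)/p_y.
At the given prices: x* = 9·12/11.4 = 9.4737, and y* = 16.5833.

x* = 9.4737, y* = 16.5833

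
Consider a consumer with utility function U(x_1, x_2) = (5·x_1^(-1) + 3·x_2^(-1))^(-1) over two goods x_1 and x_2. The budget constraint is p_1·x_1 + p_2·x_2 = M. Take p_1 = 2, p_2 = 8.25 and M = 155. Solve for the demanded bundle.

x_1* = 30.118, x_2* = 11.4865

MRS = MU_x_1/MU_x_2 = (5/3)·(x_2/x_1)^(2). Set equal to p_1/p_2.
Solve for the ratio: x_2/x_1 = [(3/5)·p_1/p_2]^(0.5).
With the ratio pinned down, the budget gives x_1* = M/(p_1 + p_2·(x_2/x_1)) and x_2* = (x_2/x_1)·x_1*.
Numerically x_2/x_1 = 0.381385, so x_1* = 155/(2 + 8.25·0.381385) = 30.118 and x_2* = 0.381385·30.118 = 11.4865.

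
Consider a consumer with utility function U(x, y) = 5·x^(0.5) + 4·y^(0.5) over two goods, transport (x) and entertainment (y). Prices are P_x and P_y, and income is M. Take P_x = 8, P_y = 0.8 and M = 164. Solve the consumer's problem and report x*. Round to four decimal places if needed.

From the CES first-order condition, (5/4)·(y/x)^(0.5) = P_x/P_y.
Solve for the ratio: y/x = [(4/5)·P_x/P_y]^(2).
With the ratio pinned down, the budget gives x* = M/(P_x + P_y·(y/x)) and y* = (y/x)·x*.
Numerically y/x = 64, so x* = 164/(8 + 0.8·64) = 2.7703.

x* = 2.7703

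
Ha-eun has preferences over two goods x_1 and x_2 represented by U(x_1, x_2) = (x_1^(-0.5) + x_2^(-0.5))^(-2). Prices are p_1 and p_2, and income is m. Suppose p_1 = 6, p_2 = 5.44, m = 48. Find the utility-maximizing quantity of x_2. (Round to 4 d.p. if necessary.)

x_2* = 4.3397

Numerically x_2/x_1 = 1.067501, so x_1* = 48/(6 + 5.44·1.067501) = 4.0653 and x_2* = 1.067501·4.0653 = 4.3397.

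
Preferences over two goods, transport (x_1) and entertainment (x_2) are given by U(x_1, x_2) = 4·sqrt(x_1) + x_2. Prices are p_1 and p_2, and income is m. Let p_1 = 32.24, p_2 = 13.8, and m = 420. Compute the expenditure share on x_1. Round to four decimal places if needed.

MU_x_1 = 2/√x_1, MU_x_2 = 1. Tangency: 2/√x_1 = p_1/p_2.
Thus x_1* = (2·p_2/p_1)² — independent of m — with the rest of income spent on x_2.
Plugging in: x_1* = (2·13.8/32.24)² = 0.7329, x_2* = 28.7226.
Expenditure on x_1: 32.24·0.7329 = 23.6278; share = 0.0563.

share on x_1 = 0.0563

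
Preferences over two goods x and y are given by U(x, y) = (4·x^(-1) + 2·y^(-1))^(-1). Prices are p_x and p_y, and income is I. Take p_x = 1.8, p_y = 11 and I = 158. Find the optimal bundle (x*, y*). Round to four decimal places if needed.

x* = 31.9423, y* = 9.1367

MRS = MU_x/MU_y = 2·(y/x)^(2). Set equal to p_x/p_y.
Hence y/x = ((1/2)·p_x/p_y)^(1/(2)), i.e. raised to the 0.5 power.
Substitute y = (y/x)·x into the budget: x* = I/(p_x + p_y·(y/x)).
Numerically y/x = 0.286039, so x* = 158/(1.8 + 11·0.286039) = 31.9423 and y* = 0.286039·31.9423 = 9.1367.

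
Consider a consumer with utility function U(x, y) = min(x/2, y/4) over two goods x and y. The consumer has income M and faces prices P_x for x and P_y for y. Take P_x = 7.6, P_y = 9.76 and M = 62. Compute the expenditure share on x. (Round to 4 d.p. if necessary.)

Leontief preferences: the optimum is at the kink where x/2 = y/4, i.e. y = 2·x.
Budget: P_x·x + P_y·2·x = M, so (2·P_x + 4·P_y)·x = 2·M.
Demand: x*(P_x,P_y,M) = 2·M/(2·P_x + 4·P_y), y* = 4·M/(2·P_x + 4·P_y).
Here 2·7.6 + 4·9.76 = 54.24, giving x* = 2.2861 and y* = 4.5723.
Expenditure on x: 7.6·2.2861 = 17.3746; share = 0.2802.

share on x = 0.2802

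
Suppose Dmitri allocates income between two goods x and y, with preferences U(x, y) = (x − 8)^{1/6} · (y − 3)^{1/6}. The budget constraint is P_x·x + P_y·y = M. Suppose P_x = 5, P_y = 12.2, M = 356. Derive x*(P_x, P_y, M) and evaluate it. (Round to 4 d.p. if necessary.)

x* = 35.94

MRS = (y−3)/(x−8). Tangency with P_x/P_y gives y−3 = (P_x/P_y)·(x−8).
After buying the subsistence bundle (8, 3), a share 0.5 of the remaining income goes to x: x* = 8 + 0.5·(M − 8P_x − 3P_y)/P_x.
Discretionary income = 356 − 8·5 − 3·12.2 = 279.4; x* = 8 + 0.5·279.4/5 = 35.94.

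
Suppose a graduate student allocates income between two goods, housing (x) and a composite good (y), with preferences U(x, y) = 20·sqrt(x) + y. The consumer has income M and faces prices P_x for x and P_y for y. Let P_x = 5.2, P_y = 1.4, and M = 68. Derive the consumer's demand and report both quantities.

Set MRS = P_x/P_y: 10·x^(−1/2) = P_x/P_y.
Solve: √x = 10·P_y/P_x, so x*(P_x,P_y) = (10·P_y/P_x)², and y* = (M − P_x·x*)/P_y.
Plugging in: x* = (10·1.4/5.2)² = 7.2485, y* = 21.6484.

x* = 7.2485, y* = 21.6484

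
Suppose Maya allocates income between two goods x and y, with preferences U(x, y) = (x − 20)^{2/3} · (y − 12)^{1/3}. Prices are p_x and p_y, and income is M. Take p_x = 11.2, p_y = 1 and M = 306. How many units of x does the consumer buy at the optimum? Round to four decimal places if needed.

After buying the subsistence bundle (20, 12), a share 2/3 of the remaining income goes to x: x* = 20 + 2/3·(M − 20p_x − 12p_y)/p_x.
Discretionary income = 306 − 20·11.2 − 12·1 = 70; x* = 20 + 2/3·70/11.2 = 24.1667.

x* = 24.1667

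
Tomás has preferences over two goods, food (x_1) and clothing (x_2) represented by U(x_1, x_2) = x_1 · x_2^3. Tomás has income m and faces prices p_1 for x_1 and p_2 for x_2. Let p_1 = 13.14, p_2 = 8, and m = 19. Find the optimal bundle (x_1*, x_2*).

Tangency: MRS = (1/3)·x_2/x_1 = p_1/p_2.
So p_2·x_2 = 3·p_1·x_1; combined with the budget, a share 0.25 of income goes to x_1.
Demand: x_1*(p_1,p_2,m) = 0.25·m/p_1 and x_2* = 0.75·m/p_2.
At p_1=13.14, p_2=8, m=19: x_1* = 0.25·19/13.14 = 0.3615, x_2* = 1.7812.

x_1* = 0.3615, x_2* = 1.7812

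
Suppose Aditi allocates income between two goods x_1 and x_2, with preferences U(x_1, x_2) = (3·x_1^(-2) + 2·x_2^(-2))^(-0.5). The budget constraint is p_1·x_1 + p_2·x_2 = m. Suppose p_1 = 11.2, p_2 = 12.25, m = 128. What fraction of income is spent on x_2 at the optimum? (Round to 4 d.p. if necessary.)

MU_x_1 ∝ 3·x_1^(-3), MU_x_2 ∝ 2·x_2^(-3), so MRS = (3/2)·(x_2/x_1)^(3) = p_1/p_2.
Hence x_2/x_1 = ((2/3)·p_1/p_2)^(1/(3)), i.e. raised to the 1/3 power.
With the ratio pinned down, the budget gives x_1* = m/(p_1 + p_2·(x_2/x_1)) and x_2* = (x_2/x_1)·x_1*.
Numerically x_2/x_1 = 0.847872, so x_1* = 128/(11.2 + 12.25·0.847872) = 5.9297 and x_2* = 0.847872·5.9297 = 5.0276.
Expenditure on x_2: 12.25·5.0276 = 61.5879; share = 0.4812.

share on x_2 = 0.4812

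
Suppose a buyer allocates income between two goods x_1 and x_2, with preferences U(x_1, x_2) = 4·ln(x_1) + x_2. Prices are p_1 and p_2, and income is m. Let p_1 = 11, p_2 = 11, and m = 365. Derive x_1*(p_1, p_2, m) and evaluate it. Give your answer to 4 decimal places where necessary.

x_1* = 4

Set MRS = p_1/p_2: (4/x_1)/1 = p_1/p_2.
So x_1*(p_1,p_2) = 4·p_2/p_1, independent of income; and x_2* = (m − 4·p_2)/p_2.
At the given prices: x_1* = 4·11/11 = 4.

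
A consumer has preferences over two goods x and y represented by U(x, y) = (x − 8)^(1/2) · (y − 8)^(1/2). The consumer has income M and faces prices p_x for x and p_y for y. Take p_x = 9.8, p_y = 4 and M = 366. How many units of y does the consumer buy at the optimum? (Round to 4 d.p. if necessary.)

MRS = (y−8)/(x−8). Tangency with p_x/p_y gives y−8 = (p_x/p_y)·(x−8).
After buying the subsistence bundle (8, 8), a share 0.5 of the remaining income goes to x: x* = 8 + 0.5·(M − 8p_x − 8p_y)/p_x.
Discretionary income = 366 − 8·9.8 − 8·4 = 255.6; y* = 8 + 0.5·255.6/4 = 39.95.

y* = 39.95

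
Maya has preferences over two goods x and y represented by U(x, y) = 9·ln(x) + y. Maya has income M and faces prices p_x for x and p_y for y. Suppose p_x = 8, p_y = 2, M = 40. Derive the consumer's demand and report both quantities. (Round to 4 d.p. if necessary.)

x* = 2.25, y* = 11

MU_x = 9/x, MU_y = 1. Tangency: 9/x = p_x/p_y.
So x*(p_x,p_y) = 9·p_y/p_x, independent of income; and y* = (M − 9·p_y)/p_y.
At the given prices: x* = 9·2/8 = 2.25, and y* = 11.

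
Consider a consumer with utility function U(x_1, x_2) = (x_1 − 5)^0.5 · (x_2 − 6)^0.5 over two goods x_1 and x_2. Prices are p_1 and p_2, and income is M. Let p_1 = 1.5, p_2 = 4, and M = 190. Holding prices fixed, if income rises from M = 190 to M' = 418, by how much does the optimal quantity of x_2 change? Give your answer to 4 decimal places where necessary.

Let x_1' = x_1−5, x_2' = x_2−6. MRS = x_2'/x_1' = p_1/p_2.
Substituting into the budget: x_1* = 5 + 0.5·(M − 5·p_1 − 6·p_2)/p_1, and x_2* = 6 + 0.5·(…)/p_2.
Discretionary income = 190 − 5·1.5 − 6·4 = 158.5; x_2* = 6 + 0.5·158.5/4 = 25.8125.
At M' = 418: x_2* = 54.3125. Change: 54.3125 − 25.8125 = 28.5.

Δx_2* = 28.5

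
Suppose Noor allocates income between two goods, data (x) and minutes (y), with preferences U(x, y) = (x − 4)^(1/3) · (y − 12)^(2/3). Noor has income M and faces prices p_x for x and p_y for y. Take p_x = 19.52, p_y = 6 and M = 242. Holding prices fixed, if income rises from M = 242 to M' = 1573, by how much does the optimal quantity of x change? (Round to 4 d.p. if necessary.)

Δx* = 22.7288

Discretionary income = 242 − 4·19.52 − 12·6 = 91.92; x* = 4 + 1/3·91.92/19.52 = 5.5697.
At M' = 1573: x* = 28.2985. Change: 28.2985 − 5.5697 = 22.7288.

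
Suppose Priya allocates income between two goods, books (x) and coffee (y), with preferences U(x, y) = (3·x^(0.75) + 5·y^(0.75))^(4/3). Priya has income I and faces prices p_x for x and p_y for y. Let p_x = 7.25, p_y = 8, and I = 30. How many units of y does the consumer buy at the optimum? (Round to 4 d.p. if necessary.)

y* = 3.1939

MRS = MU_x/MU_y = (3/5)·(y/x)^(0.25). Set equal to p_x/p_y.
Solve for the ratio: y/x = [(5/3)·p_x/p_y]^(4).
Substitute y = (y/x)·x into the budget: x* = I/(p_x + p_y·(y/x)).
Numerically y/x = 5.204597, so x* = 30/(7.25 + 8·5.204597) = 0.6137 and y* = 5.204597·0.6137 = 3.1939.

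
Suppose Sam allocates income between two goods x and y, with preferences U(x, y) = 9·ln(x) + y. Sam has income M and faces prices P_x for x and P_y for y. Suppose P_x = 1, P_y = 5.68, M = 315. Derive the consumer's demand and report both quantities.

x* = 51.12, y* = 46.4577

Set MRS = P_x/P_y: (9/x)/1 = P_x/P_y.
So x*(P_x,P_y) = 9·P_y/P_x, independent of income; and y* = (M − 9·P_y)/P_y.
At the given prices: x* = 9·5.68/1 = 51.12, and y* = 46.4577.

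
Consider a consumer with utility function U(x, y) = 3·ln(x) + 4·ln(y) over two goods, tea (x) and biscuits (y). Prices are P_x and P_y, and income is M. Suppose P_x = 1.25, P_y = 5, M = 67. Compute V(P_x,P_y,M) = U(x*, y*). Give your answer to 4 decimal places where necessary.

V = 17.5453

MU_x/MU_y = (3·y)/(4·x); tangency sets this equal to P_x/P_y.
So 3·P_y·y = 4·P_x·x; combined with the budget, a share 3/7 of income goes to x.
Demand: x*(P_x,P_y,M) = 3/7·M/P_x and y* = 4/7·M/P_y.
At P_x=1.25, P_y=5, M=67: x* = 3/7·67/1.25 = 22.9714, y* = 7.6571.
Utility at the optimum: U(22.9714, 7.6571) = 17.5453.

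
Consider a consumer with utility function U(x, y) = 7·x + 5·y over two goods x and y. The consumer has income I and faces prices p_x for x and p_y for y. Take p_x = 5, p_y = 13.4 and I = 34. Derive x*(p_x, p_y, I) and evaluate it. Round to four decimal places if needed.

Linear utility — the consumer picks whichever good has higher MU/price: 7/5 = 1.4 vs 5/13.4 = 0.3731.
x gives more utility per dollar, so spend all income on x: x* = I/p_x, y* = 0.
Numerically: x* = 6.8, y* = 0.

x* = 6.8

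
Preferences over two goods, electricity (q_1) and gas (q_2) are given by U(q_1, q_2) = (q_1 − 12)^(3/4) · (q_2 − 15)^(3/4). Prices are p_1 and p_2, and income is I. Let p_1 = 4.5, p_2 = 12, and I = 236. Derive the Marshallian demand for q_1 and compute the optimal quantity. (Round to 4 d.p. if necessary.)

q_1* = 12.2222

This is Cobb-Douglas in (q_1−12, q_2−15): tangency gives 0.75·p_2·(q_2−15) = 0.75·p_1·(q_1−12).
Substituting into the budget: q_1* = 12 + 0.5·(I − 12·p_1 − 15·p_2)/p_1, and q_2* = 15 + 0.5·(…)/p_2.
Discretionary income = 236 − 12·4.5 − 15·12 = 2; q_1* = 12 + 0.5·2/4.5 = 12.2222.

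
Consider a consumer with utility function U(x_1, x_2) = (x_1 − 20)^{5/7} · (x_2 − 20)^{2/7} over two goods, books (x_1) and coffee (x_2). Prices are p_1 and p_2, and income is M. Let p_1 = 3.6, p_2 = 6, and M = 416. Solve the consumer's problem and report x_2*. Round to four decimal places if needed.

x_2* = 30.6667

Let x_1' = x_1−20, x_2' = x_2−20. MRS = (5/2)·x_2'/x_1' = p_1/p_2.
Substituting into the budget: x_1* = 20 + 5/7·(M − 20·p_1 − 20·p_2)/p_1, and x_2* = 20 + 2/7·(…)/p_2.
Discretionary income = 416 − 20·3.6 − 20·6 = 224; x_2* = 20 + 2/7·224/6 = 30.6667.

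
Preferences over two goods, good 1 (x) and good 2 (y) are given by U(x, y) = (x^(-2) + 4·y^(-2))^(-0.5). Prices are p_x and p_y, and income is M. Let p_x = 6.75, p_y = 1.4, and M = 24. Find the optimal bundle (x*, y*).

x* = 2.2848, y* = 6.1271

Substitute y = (y/x)·x into the budget: x* = M/(p_x + p_y·(y/x)).
Numerically y/x = 2.681711, so x* = 24/(6.75 + 1.4·2.681711) = 2.2848 and y* = 2.681711·2.2848 = 6.1271.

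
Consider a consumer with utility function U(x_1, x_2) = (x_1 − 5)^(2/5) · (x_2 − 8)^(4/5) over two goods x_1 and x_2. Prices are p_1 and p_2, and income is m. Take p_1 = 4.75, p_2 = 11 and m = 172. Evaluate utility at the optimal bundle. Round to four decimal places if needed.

This is Cobb-Douglas in (x_1−5, x_2−8): tangency gives 0.4·p_2·(x_2−8) = 0.8·p_1·(x_1−5).
After buying the subsistence bundle (5, 8), a share 1/3 of the remaining income goes to x_1: x_1* = 5 + 1/3·(m − 5p_1 − 8p_2)/p_1.
Discretionary income = 172 − 5·4.75 − 8·11 = 60.25; x_1* = 5 + 1/3·60.25/4.75 = 9.2281; x_2* = 8 + 2/3·60.25/11 = 11.6515.
Utility at the optimum: U(9.2281, 11.6515) = 5.0169.

V = 5.0169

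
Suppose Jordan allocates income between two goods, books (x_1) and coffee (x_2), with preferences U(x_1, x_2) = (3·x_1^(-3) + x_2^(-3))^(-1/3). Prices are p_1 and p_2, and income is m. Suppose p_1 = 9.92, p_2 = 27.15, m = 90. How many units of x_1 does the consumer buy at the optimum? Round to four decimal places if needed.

x_1* = 3.467

MRS = MU_x_1/MU_x_2 = 3·(x_2/x_1)^(4). Set equal to p_1/p_2.
Hence x_2/x_1 = ((1/3)·p_1/p_2)^(1/(4)), i.e. raised to the 0.25 power.
Substitute x_2 = (x_2/x_1)·x_1 into the budget: x_1* = m/(p_1 + p_2·(x_2/x_1)).
Numerically x_2/x_1 = 0.590752, so x_1* = 90/(9.92 + 27.15·0.590752) = 3.467.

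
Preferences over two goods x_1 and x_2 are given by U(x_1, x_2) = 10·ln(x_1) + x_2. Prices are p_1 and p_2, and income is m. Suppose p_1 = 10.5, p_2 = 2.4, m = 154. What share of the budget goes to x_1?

share on x_1 = 0.1558

Set MRS = p_1/p_2: (10/x_1)/1 = p_1/p_2.
So x_1*(p_1,p_2) = 10·p_2/p_1, independent of income; and x_2* = (m − 10·p_2)/p_2.
At the given prices: x_1* = 10·2.4/10.5 = 2.2857, and x_2* = 54.1667.
Expenditure on x_1: 10.5·2.2857 = 24; share = 0.1558.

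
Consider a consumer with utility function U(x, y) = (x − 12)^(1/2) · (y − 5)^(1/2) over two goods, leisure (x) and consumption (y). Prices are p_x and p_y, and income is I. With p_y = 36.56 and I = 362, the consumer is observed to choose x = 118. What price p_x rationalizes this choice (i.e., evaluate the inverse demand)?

Let x' = x−12, y' = y−5. MRS = y'/x' = p_x/p_y.
After buying the subsistence bundle (12, 5), a share 0.5 of the remaining income goes to x: x* = 12 + 0.5·(I − 12p_x − 5p_y)/p_x.
Set x* = 118 in the demand function and solve for p_x: p_x = 0.8.

p_x = 0.8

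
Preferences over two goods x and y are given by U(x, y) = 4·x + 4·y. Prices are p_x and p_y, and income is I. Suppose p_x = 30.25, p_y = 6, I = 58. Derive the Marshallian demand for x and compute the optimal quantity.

Perfect substitutes: compare marginal utility per dollar. 4/p_x vs 4/p_y → 0.1322 vs 0.6667.
y gives more utility per dollar, so spend all income on y: y* = I/p_y, x* = 0.
Numerically: x* = 0, y* = 9.6667.

x* = 0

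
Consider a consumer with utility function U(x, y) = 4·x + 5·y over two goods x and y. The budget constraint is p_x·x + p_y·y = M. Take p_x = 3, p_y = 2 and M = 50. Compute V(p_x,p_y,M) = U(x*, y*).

V = 125

Perfect substitutes: compare marginal utility per dollar. 4/p_x vs 5/p_y → 1.3333 vs 2.5.
y gives more utility per dollar, so spend all income on y: y* = M/p_y, x* = 0.
Numerically: x* = 0, y* = 25.
Utility at the optimum: U(0, 25) = 125.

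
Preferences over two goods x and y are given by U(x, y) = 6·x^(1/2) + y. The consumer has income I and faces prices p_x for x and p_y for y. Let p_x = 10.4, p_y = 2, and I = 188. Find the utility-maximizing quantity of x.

Utility is quasi-linear in y; the FOC for x is 3/√x = p_x/p_y.
Solve: √x = 3·p_y/p_x, so x*(p_x,p_y) = (3·p_y/p_x)², and y* = (I − p_x·x*)/p_y.
Plugging in: x* = (3·2/10.4)² = 0.3328.

x* = 0.3328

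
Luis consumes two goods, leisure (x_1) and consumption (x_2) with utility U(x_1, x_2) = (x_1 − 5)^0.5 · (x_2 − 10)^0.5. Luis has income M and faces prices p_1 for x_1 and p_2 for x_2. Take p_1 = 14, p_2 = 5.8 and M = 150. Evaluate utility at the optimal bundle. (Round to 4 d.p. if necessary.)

V = 1.2207

This is Cobb-Douglas in (x_1−5, x_2−10): tangency gives 0.5·p_2·(x_2−10) = 0.5·p_1·(x_1−5).
After buying the subsistence bundle (5, 10), a share 0.5 of the remaining income goes to x_1: x_1* = 5 + 0.5·(M − 5p_1 − 10p_2)/p_1.
Discretionary income = 150 − 5·14 − 10·5.8 = 22; x_1* = 5 + 0.5·22/14 = 5.7857; x_2* = 10 + 0.5·22/5.8 = 11.8966.
Utility at the optimum: U(5.7857, 11.8966) = 1.2207.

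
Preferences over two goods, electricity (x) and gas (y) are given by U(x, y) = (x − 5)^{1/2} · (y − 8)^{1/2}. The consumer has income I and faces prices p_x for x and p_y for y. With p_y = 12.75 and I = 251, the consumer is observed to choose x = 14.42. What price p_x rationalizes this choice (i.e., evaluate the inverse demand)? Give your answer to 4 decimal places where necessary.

p_x = 6.25

Let x' = x−5, y' = y−8. MRS = y'/x' = p_x/p_y.
Substituting into the budget: x* = 5 + 0.5·(I − 5·p_x − 8·p_y)/p_x, and y* = 8 + 0.5·(…)/p_y.
Set x* = 14.42 in the demand function and solve for p_x: p_x = 6.25.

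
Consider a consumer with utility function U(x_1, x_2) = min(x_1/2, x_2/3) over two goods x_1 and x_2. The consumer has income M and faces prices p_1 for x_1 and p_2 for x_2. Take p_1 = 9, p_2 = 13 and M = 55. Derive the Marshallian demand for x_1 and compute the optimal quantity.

x_1* = 1.9298

Demand: x_1*(p_1,p_2,M) = 2·M/(2·p_1 + 3·p_2), x_2* = 3·M/(2·p_1 + 3·p_2).
Here 2·9 + 3·13 = 57, giving x_1* = 1.9298.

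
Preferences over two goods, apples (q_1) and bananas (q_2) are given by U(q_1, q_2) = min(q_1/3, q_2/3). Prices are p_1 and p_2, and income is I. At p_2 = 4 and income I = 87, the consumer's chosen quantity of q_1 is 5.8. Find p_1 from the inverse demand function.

With perfect complements, no substitution: consume in ratio q_1:q_2 = 3:3.
Budget: p_1·q_1 + p_2·q_1 = I, so (3·p_1 + 3·p_2)·q_1 = 3·I.
Demand: q_1*(p_1,p_2,I) = 3·I/(3·p_1 + 3·p_2), q_2* = 3·I/(3·p_1 + 3·p_2).
Set q_1* = 5.8 in the demand function and solve for p_1: p_1 = 11.

p_1 = 11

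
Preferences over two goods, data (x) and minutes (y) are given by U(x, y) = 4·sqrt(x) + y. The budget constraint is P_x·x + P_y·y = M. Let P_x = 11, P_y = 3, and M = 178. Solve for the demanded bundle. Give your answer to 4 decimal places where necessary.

MU_x = 2/√x, MU_y = 1. Tangency: 2/√x = P_x/P_y.
Solve: √x = 2·P_y/P_x, so x*(P_x,P_y) = (2·P_y/P_x)², and y* = (M − P_x·x*)/P_y.
Plugging in: x* = (2·3/11)² = 0.2975, y* = 58.2424.

x* = 0.2975, y* = 58.2424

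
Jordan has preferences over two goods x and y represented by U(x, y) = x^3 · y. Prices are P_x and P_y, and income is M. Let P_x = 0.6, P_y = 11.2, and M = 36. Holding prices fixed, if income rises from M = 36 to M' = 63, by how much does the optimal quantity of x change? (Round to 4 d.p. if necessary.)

Δx* = 33.75

The MRS is 3·y/x. Set MRS = P_x/P_y.
Rearranging, P_y·y = (1/3)·P_x·x. Substituting into the budget gives P_x·x·(1 + (1/3)) = M.
Demand: x*(P_x,P_y,M) = 0.75·M/P_x and y* = 0.25·M/P_y.
At P_x=0.6, P_y=11.2, M=36: x* = 0.75·36/0.6 = 45.
At M' = 63: x* = 78.75. Change: 78.75 − 45 = 33.75.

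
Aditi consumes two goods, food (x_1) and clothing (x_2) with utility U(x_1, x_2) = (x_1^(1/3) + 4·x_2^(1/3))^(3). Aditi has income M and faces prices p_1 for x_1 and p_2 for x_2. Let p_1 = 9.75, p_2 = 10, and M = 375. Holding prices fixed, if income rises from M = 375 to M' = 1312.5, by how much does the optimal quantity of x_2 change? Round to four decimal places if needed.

MRS = MU_x_1/MU_x_2 = (1/4)·(x_2/x_1)^(2/3). Set equal to p_1/p_2.
Solve for the ratio: x_2/x_1 = [4·p_1/p_2]^(1.5).
Substitute x_2 = (x_2/x_1)·x_1 into the budget: x_1* = M/(p_1 + p_2·(x_2/x_1)).
Numerically x_2/x_1 = 7.701883, so x_1* = 375/(9.75 + 10·7.701883) = 4.3218 and x_2* = 7.701883·4.3218 = 33.2862.
At M' = 1312.5: x_2* = 116.5018. Change: 116.5018 − 33.2862 = 83.2155.

Δx_2* = 83.2155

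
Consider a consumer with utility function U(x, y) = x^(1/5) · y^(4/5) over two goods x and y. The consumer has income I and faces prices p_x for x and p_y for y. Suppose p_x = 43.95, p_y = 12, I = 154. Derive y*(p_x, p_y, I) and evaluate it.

y* = 10.2667

Tangency: MRS = (1/4)·y/x = p_x/p_y.
Rearranging, p_y·y = 4·p_x·x. Substituting into the budget gives p_x·x·(1 + 4) = I.
Demand: x*(p_x,p_y,I) = 0.2·I/p_x and y* = 0.8·I/p_y.
At p_x=43.95, p_y=12, I=154: y* = 0.8·154/12 = 10.2667.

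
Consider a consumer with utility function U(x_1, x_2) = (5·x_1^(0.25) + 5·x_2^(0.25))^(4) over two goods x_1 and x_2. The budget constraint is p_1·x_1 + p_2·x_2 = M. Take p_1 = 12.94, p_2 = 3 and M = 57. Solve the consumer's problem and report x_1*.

x_1* = 1.6763

MRS = MU_x_1/MU_x_2 = (x_2/x_1)^(0.75). Set equal to p_1/p_2.
Hence x_2/x_1 = (p_1/p_2)^(1/(0.75)), i.e. raised to the 4/3 power.
Substitute x_2 = (x_2/x_1)·x_1 into the budget: x_1* = M/(p_1 + p_2·(x_2/x_1)).
Numerically x_2/x_1 = 7.021297, so x_1* = 57/(12.94 + 3·7.021297) = 1.6763.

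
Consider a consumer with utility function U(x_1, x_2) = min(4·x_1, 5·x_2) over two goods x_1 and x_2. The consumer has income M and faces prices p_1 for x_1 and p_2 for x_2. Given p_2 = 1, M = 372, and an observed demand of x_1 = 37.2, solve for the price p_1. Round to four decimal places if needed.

With perfect complements, no substitution: consume in ratio x_1:x_2 = 5:4.
Budget: p_1·x_1 + p_2·(4/5)·x_1 = M, so (5·p_1 + 4·p_2)·x_1 = 5·M.
Demand: x_1*(p_1,p_2,M) = 5·M/(5·p_1 + 4·p_2), x_2* = 4·M/(5·p_1 + 4·p_2).
Set x_1* = 37.2 in the demand function and solve for p_1: p_1 = 9.2.

p_1 = 9.2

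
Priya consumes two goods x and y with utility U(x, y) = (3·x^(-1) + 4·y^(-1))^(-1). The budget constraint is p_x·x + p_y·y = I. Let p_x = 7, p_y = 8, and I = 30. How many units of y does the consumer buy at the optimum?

y* = 2.0717

From the CES first-order condition, (3/4)·(y/x)^(2) = p_x/p_y.
Solve for the ratio: y/x = [(4/3)·p_x/p_y]^(0.5).
Substitute y = (y/x)·x into the budget: x* = I/(p_x + p_y·(y/x)).
Numerically y/x = 1.080123, so x* = 30/(7 + 8·1.080123) = 1.918 and y* = 1.080123·1.918 = 2.0717.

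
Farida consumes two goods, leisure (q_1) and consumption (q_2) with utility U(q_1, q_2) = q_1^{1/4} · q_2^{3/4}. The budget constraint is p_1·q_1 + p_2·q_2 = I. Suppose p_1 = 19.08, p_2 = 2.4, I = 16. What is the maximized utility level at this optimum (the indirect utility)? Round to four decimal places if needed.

Demand: q_1*(p_1,p_2,I) = 0.25·I/p_1 and q_2* = 0.75·I/p_2.
At p_1=19.08, p_2=2.4, I=16: q_1* = 0.25·16/19.08 = 0.2096, q_2* = 5.
Utility at the optimum: U(0.2096, 5) = 2.2625.

V = 2.2625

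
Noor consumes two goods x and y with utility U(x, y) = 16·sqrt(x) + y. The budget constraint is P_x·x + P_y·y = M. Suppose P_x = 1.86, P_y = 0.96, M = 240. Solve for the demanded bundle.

x* = 17.0489, y* = 216.9677

Set MRS = P_x/P_y: 8·x^(−1/2) = P_x/P_y.
Solve: √x = 8·P_y/P_x, so x*(P_x,P_y) = (8·P_y/P_x)², and y* = (M − P_x·x*)/P_y.
Plugging in: x* = (8·0.96/1.86)² = 17.0489, y* = 216.9677.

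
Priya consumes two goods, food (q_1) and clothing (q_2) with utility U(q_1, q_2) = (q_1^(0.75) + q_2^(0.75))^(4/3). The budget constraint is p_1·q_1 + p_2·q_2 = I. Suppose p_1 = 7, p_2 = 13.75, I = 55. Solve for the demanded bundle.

MRS = MU_q_1/MU_q_2 = (q_2/q_1)^(0.25). Set equal to p_1/p_2.
Hence q_2/q_1 = (p_1/p_2)^(1/(0.25)), i.e. raised to the 4 power.
Substitute q_2 = (q_2/q_1)·q_1 into the budget: q_1* = I/(p_1 + p_2·(q_2/q_1)).
Numerically q_2/q_1 = 0.067171, so q_1* = 55/(7 + 13.75·0.067171) = 6.9413 and q_2* = 0.067171·6.9413 = 0.4663.

q_1* = 6.9413, q_2* = 0.4663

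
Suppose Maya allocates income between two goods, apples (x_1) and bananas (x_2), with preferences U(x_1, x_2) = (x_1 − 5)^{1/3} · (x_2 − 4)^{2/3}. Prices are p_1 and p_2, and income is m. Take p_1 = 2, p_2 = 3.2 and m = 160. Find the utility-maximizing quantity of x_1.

Let x_1' = x_1−5, x_2' = x_2−4. MRS = (1/2)·x_2'/x_1' = p_1/p_2.
After buying the subsistence bundle (5, 4), a share 1/3 of the remaining income goes to x_1: x_1* = 5 + 1/3·(m − 5p_1 − 4p_2)/p_1.
Discretionary income = 160 − 5·2 − 4·3.2 = 137.2; x_1* = 5 + 1/3·137.2/2 = 27.8667.

x_1* = 27.8667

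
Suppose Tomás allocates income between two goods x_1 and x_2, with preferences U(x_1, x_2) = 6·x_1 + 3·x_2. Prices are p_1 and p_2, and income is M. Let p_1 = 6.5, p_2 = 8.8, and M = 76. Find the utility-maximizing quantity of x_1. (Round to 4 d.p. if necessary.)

x_1* = 11.6923

Linear utility — the consumer picks whichever good has higher MU/price: 6/6.5 = 0.9231 vs 3/8.8 = 0.3409.
x_1 gives more utility per dollar, so spend all income on x_1: x_1* = M/p_1, x_2* = 0.
Numerically: x_1* = 11.6923, x_2* = 0.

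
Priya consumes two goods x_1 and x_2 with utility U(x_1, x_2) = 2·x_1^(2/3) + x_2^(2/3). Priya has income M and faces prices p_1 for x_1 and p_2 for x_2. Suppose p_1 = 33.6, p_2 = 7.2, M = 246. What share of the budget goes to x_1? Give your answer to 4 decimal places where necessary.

Numerically x_2/x_1 = 12.703704, so x_1* = 246/(33.6 + 7.2·12.703704) = 1.967 and x_2* = 12.703704·1.967 = 24.9876.
Expenditure on x_1: 33.6·1.967 = 66.0896; share = 0.2687.

share on x_1 = 0.2687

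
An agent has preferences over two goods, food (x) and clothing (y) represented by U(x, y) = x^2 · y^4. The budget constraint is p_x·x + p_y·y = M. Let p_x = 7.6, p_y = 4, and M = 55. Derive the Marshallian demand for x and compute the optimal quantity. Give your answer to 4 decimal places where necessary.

x* = 2.4123

Tangency: MRS = (1/2)·y/x = p_x/p_y.
Rearranging, p_y·y = 2·p_x·x. Substituting into the budget gives p_x·x·(1 + 2) = M.
Demand: x*(p_x,p_y,M) = 1/3·M/p_x and y* = 2/3·M/p_y.
At p_x=7.6, p_y=4, M=55: x* = 1/3·55/7.6 = 2.4123.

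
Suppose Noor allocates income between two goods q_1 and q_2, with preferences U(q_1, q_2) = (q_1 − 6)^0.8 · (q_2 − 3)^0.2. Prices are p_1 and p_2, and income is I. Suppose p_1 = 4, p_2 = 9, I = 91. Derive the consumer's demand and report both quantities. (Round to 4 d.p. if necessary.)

q_1* = 14, q_2* = 3.8889

Discretionary income = 91 − 6·4 − 3·9 = 40; q_1* = 6 + 0.8·40/4 = 14; q_2* = 3 + 0.2·40/9 = 3.8889.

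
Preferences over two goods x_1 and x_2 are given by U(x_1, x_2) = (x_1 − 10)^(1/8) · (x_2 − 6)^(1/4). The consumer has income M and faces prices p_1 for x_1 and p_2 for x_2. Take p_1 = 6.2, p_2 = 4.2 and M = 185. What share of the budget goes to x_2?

share on x_2 = 0.4886

This is Cobb-Douglas in (x_1−10, x_2−6): tangency gives 0.125·p_2·(x_2−6) = 0.25·p_1·(x_1−10).
Substituting into the budget: x_1* = 10 + 1/3·(M − 10·p_1 − 6·p_2)/p_1, and x_2* = 6 + 2/3·(…)/p_2.
Discretionary income = 185 − 10·6.2 − 6·4.2 = 97.8; x_1* = 10 + 1/3·97.8/6.2 = 15.2581; x_2* = 6 + 2/3·97.8/4.2 = 21.5238.
Expenditure on x_2: 4.2·21.5238 = 90.4; share = 0.4886.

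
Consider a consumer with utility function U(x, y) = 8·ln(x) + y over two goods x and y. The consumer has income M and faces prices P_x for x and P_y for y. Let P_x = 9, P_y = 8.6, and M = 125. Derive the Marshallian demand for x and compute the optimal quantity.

Set MRS = P_x/P_y: (8/x)/1 = P_x/P_y.
So x*(P_x,P_y) = 8·P_y/P_x, independent of income; and y* = (M − 8·P_y)/P_y.
At the given prices: x* = 8·8.6/9 = 7.6444.

x* = 7.6444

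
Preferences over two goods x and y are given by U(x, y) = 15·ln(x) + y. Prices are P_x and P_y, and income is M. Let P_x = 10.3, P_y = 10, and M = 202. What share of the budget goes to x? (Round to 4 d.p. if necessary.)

share on x = 0.7426

Set MRS = P_x/P_y: (15/x)/1 = P_x/P_y.
So x*(P_x,P_y) = 15·P_y/P_x, independent of income; and y* = (M − 15·P_y)/P_y.
At the given prices: x* = 15·10/10.3 = 14.5631, and y* = 5.2.
Expenditure on x: 10.3·14.5631 = 150; share = 0.7426.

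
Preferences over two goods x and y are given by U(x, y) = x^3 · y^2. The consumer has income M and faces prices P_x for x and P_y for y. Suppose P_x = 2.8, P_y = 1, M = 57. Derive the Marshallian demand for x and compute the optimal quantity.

Tangency: MRS = (3/2)·y/x = P_x/P_y.
Rearranging, P_y·y = (2/3)·P_x·x. Substituting into the budget gives P_x·x·(1 + (2/3)) = M.
Demand: x*(P_x,P_y,M) = 0.6·M/P_x and y* = 0.4·M/P_y.
At P_x=2.8, P_y=1, M=57: x* = 0.6·57/2.8 = 12.2143.

x* = 12.2143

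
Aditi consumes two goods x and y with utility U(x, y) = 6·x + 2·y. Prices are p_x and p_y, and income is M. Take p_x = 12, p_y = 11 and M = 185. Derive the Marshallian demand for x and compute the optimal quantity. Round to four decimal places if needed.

Linear utility — the consumer picks whichever good has higher MU/price: 6/12 = 0.5 vs 2/11 = 0.1818.
x gives more utility per dollar, so spend all income on x: x* = M/p_x, y* = 0.
Numerically: x* = 15.4167, y* = 0.

x* = 15.4167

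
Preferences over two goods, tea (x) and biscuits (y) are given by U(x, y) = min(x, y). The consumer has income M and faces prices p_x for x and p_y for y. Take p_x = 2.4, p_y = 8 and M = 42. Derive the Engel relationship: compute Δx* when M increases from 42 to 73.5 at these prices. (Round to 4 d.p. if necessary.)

Leontief preferences: the optimum is at the kink where x/1 = y/1, i.e. y = x.
Budget: p_x·x + p_y·x = M, so (p_x + p_y)·x = M.
Demand: x*(p_x,p_y,M) = M/(p_x + p_y), y* = M/(p_x + p_y).
Here 2.4 + 8 = 10.4, giving x* = 4.0385.
At M' = 73.5: x* = 7.0673. Change: 7.0673 − 4.0385 = 3.0288.

Δx* = 3.0288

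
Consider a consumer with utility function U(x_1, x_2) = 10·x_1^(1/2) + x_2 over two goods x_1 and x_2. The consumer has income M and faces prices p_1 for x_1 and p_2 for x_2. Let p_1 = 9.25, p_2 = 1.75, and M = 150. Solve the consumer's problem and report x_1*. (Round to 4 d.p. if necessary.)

x_1* = 0.8948

Solve: √x_1 = 5·p_2/p_1, so x_1*(p_1,p_2) = (5·p_2/p_1)², and x_2* = (M − p_1·x_1*)/p_2.
Plugging in: x_1* = (5·1.75/9.25)² = 0.8948.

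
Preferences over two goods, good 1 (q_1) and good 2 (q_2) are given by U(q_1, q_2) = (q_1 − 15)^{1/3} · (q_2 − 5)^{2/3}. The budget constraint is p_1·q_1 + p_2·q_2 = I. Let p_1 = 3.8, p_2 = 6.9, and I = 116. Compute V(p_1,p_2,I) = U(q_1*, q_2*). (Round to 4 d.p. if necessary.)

MRS = (1/2)·(q_2−5)/(q_1−15). Tangency with p_1/p_2 gives q_2−5 = 2·(p_1/p_2)·(q_1−15).
After buying the subsistence bundle (15, 5), a share 1/3 of the remaining income goes to q_1: q_1* = 15 + 1/3·(I − 15p_1 − 5p_2)/p_1.
Discretionary income = 116 − 15·3.8 − 5·6.9 = 24.5; q_1* = 15 + 1/3·24.5/3.8 = 17.1491; q_2* = 5 + 2/3·24.5/6.9 = 7.3671.
Utility at the optimum: U(17.1491, 7.3671) = 2.2921.

V = 2.2921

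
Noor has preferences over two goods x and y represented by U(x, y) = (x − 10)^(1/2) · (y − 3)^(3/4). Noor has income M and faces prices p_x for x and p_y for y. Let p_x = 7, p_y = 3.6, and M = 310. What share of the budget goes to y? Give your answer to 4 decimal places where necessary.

MRS = (2/3)·(y−3)/(x−10). Tangency with p_x/p_y gives y−3 = (3/2)·(p_x/p_y)·(x−10).
Substituting into the budget: x* = 10 + 0.4·(M − 10·p_x − 3·p_y)/p_x, and y* = 3 + 0.6·(…)/p_y.
Discretionary income = 310 − 10·7 − 3·3.6 = 229.2; x* = 10 + 0.4·229.2/7 = 23.0971; y* = 3 + 0.6·229.2/3.6 = 41.2.
Expenditure on y: 3.6·41.2 = 148.32; share = 0.4785.

share on y = 0.4785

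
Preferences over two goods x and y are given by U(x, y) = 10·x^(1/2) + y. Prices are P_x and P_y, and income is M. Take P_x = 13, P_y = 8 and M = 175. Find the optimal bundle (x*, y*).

Thus x* = (5·P_y/P_x)² — independent of M — with the rest of income spent on y.
Plugging in: x* = (5·8/13)² = 9.4675, y* = 6.4904.

x* = 9.4675, y* = 6.4904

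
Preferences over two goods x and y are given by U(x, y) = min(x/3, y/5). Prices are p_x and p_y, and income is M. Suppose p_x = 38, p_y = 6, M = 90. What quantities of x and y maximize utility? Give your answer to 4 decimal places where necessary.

x* = 1.875, y* = 3.125

Leontief preferences: the optimum is at the kink where x/3 = y/5, i.e. y = (5/3)·x.
Budget: p_x·x + p_y·(5/3)·x = M, so (3·p_x + 5·p_y)·x = 3·M.
Demand: x*(p_x,p_y,M) = 3·M/(3·p_x + 5·p_y), y* = 5·M/(3·p_x + 5·p_y).
Here 3·38 + 5·6 = 144, giving x* = 1.875 and y* = 3.125.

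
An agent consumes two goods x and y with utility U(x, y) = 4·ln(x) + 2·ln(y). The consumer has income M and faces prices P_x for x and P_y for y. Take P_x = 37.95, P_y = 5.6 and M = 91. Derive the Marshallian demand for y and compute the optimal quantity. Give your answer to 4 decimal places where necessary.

y* = 5.4167

The MRS is 2·y/x. Set MRS = P_x/P_y.
Rearranging, P_y·y = (1/2)·P_x·x. Substituting into the budget gives P_x·x·(1 + (1/2)) = M.
Demand: x*(P_x,P_y,M) = 2/3·M/P_x and y* = 1/3·M/P_y.
At P_x=37.95, P_y=5.6, M=91: y* = 1/3·91/5.6 = 5.4167.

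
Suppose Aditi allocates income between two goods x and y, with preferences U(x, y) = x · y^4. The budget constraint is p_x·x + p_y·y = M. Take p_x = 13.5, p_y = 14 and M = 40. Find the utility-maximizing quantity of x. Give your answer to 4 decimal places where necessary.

The MRS is (1/4)·y/x. Set MRS = p_x/p_y.
Rearranging, p_y·y = 4·p_x·x. Substituting into the budget gives p_x·x·(1 + 4) = M.
Demand: x*(p_x,p_y,M) = 0.2·M/p_x and y* = 0.8·M/p_y.
At p_x=13.5, p_y=14, M=40: x* = 0.2·40/13.5 = 0.5926.

x* = 0.5926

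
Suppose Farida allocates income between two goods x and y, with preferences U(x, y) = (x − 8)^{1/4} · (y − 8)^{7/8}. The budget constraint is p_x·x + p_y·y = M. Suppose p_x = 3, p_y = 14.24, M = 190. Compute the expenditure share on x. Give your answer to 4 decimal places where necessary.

Let x' = x−8, y' = y−8. MRS = (2/7)·y'/x' = p_x/p_y.
After buying the subsistence bundle (8, 8), a share 2/9 of the remaining income goes to x: x* = 8 + 2/9·(M − 8p_x − 8p_y)/p_x.
Discretionary income = 190 − 8·3 − 8·14.24 = 52.08; x* = 8 + 2/9·52.08/3 = 11.8578; y* = 8 + 7/9·52.08/14.24 = 10.8446.
Expenditure on x: 3·11.8578 = 35.5733; share = 0.1872.

share on x = 0.1872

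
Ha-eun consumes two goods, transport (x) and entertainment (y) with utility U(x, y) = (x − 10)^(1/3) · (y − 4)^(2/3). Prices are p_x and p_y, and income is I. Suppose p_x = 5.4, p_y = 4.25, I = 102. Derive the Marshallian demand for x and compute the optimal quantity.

This is Cobb-Douglas in (x−10, y−4): tangency gives 1/3·p_y·(y−4) = 2/3·p_x·(x−10).
After buying the subsistence bundle (10, 4), a share 1/3 of the remaining income goes to x: x* = 10 + 1/3·(I − 10p_x − 4p_y)/p_x.
Discretionary income = 102 − 10·5.4 − 4·4.25 = 31; x* = 10 + 1/3·31/5.4 = 11.9136.

x* = 11.9136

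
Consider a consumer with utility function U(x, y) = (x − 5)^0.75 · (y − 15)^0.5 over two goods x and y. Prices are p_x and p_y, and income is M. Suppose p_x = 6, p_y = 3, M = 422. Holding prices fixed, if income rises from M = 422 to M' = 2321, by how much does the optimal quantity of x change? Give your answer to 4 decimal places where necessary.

Δx* = 189.9

This is Cobb-Douglas in (x−5, y−15): tangency gives 0.75·p_y·(y−15) = 0.5·p_x·(x−5).
After buying the subsistence bundle (5, 15), a share 0.6 of the remaining income goes to x: x* = 5 + 0.6·(M − 5p_x − 15p_y)/p_x.
Discretionary income = 422 − 5·6 − 15·3 = 347; x* = 5 + 0.6·347/6 = 39.7.
At M' = 2321: x* = 229.6. Change: 229.6 − 39.7 = 189.9.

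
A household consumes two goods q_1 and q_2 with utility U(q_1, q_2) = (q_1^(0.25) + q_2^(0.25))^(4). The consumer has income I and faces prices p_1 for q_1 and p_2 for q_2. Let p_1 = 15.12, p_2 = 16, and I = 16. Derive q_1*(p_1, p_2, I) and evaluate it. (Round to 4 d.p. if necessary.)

q_1* = 0.5341

MU_q_1 ∝ q_1^(-0.75), MU_q_2 ∝ q_2^(-0.75), so MRS = (q_2/q_1)^(0.75) = p_1/p_2.
Hence q_2/q_1 = (p_1/p_2)^(1/(0.75)), i.e. raised to the 4/3 power.
With the ratio pinned down, the budget gives q_1* = I/(p_1 + p_2·(q_2/q_1)) and q_2* = (q_2/q_1)·q_1*.
Numerically q_2/q_1 = 0.927347, so q_1* = 16/(15.12 + 16·0.927347) = 0.5341.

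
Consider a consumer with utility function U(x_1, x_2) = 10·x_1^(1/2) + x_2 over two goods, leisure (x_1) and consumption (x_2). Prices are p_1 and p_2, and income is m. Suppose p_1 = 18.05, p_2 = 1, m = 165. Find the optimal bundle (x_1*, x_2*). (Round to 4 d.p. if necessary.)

Plugging in: x_1* = (5·1/18.05)² = 0.0767, x_2* = 163.615.

x_1* = 0.0767, x_2* = 163.615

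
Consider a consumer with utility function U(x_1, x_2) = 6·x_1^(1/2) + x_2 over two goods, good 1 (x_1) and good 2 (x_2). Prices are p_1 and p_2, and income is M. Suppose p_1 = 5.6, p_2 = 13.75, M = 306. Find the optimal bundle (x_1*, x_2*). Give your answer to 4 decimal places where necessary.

x_1* = 54.259, x_2* = 0.1563

Utility is quasi-linear in x_2; the FOC for x_1 is 3/√x_1 = p_1/p_2.
Thus x_1* = (3·p_2/p_1)² — independent of M — with the rest of income spent on x_2.
Plugging in: x_1* = (3·13.75/5.6)² = 54.259, x_2* = 0.1563.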